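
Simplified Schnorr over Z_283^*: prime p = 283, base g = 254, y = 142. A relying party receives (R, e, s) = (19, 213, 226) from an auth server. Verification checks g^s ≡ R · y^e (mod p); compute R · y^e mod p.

175

142^2 = 20164 ≡ 71
142^4 ≡ 71^2 = 5041 ≡ 230
142^8 ≡ 230^2 = 52900 ≡ 262
142^16 ≡ 262^2 = 68644 ≡ 158
142^32 ≡ 158^2 = 24964 ≡ 60
142^64 ≡ 60^2 = 3600 ≡ 204
142^128 ≡ 204^2 = 41616 ≡ 15
213 = 128 + 64 + 16 + 4 + 1, so 142^213 ≡ 15·204·158·230·142 ≡ 39 (mod 283)
R · y^e ≡ 19·39 = 741 ≡ 175 (mod 283)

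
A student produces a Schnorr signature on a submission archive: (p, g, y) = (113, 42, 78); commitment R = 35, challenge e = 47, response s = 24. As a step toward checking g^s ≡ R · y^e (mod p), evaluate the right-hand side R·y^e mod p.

112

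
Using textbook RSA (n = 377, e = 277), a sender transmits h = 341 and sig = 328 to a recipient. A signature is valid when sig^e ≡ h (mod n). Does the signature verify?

Squares mod 377: sig^1≡328, sig^2≡139, sig^4≡94, sig^8≡165, sig^16≡81, sig^32≡152, sig^64≡107, sig^128≡139, sig^256≡94
277 = 256 + 16 + 4 + 1, so sig^277 ≡ 94·81·94·328 ≡ 341 (mod 377)
Since 341 equals the digest 341, verification succeeds.

verifies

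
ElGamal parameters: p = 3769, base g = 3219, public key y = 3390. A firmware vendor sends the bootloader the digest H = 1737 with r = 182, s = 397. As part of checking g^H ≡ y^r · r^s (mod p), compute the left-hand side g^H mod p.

1409

3219^2 = 10361961 ≡ 980
3219^4 ≡ 980^2 = 960400 ≡ 3074
3219^8 ≡ 3074^2 = 9449476 ≡ 593
3219^16 ≡ 593^2 = 351649 ≡ 1132
3219^32 ≡ 1132^2 = 1281424 ≡ 3733
3219^64 ≡ 3733^2 = 13935289 ≡ 1296
3219^128 ≡ 1296^2 = 1679616 ≡ 2411
3219^256 ≡ 2411^2 = 5812921 ≡ 1123
3219^512 ≡ 1123^2 = 1261129 ≡ 2283
3219^1024 ≡ 2283^2 = 5212089 ≡ 3331
1737 = 1024 + 512 + 128 + 64 + 8 + 1, so 3219^1737 ≡ 3331·2283·2411·1296·593·3219 ≡ 1409 (mod 3769)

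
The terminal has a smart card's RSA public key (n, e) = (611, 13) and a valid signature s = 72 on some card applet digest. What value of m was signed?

345

s^2 ≡ 72^2 = 5184 ≡ 296
s^4 ≡ 296^2 = 87616 ≡ 243
s^8 ≡ 243^2 = 59049 ≡ 393
13 = 8 + 4 + 1, so s^13 ≡ 393·243·72 ≡ 345 (mod 611)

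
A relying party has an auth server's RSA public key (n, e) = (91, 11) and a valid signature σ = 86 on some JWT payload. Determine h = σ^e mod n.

σ^2 ≡ 86^2 = 7396 ≡ 25
σ^4 ≡ 25^2 = 625 ≡ 79
σ^8 ≡ 79^2 = 6241 ≡ 53
11 = 8 + 2 + 1, so σ^11 ≡ 53·25·86 ≡ 18 (mod 91)

18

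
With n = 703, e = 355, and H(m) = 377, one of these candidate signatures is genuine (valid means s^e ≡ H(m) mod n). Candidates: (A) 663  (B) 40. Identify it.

Candidate A: Squares mod 703: 663^1≡663, 663^2≡194, 663^4≡377, 663^8≡123, 663^16≡366, 663^32≡386, 663^64≡663, 663^128≡194, 663^256≡377; 355 = 256 + 64 + 32 + 2 + 1, so 663^355 ≡ 377·663·386·194·663 ≡ 377 (mod 703)
  → matches H(m) = 377
Candidate B: Squares mod 703: 40^1≡40, 40^2≡194, 40^4≡377, 40^8≡123, 40^16≡366, 40^32≡386, 40^64≡663, 40^128≡194, 40^256≡377; 355 = 256 + 64 + 32 + 2 + 1, so 40^355 ≡ 377·663·386·194·40 ≡ 326 (mod 703)

A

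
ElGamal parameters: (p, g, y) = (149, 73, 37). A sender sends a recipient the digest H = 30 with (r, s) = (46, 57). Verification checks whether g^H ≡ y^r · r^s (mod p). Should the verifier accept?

reject

Left side g^H mod p:
Squares mod 149: 73^1≡73, 73^2≡114, 73^4≡33, 73^8≡46, 73^16≡30
30 = 16 + 8 + 4 + 2, so 73^30 ≡ 30·46·33·114 ≡ 102 (mod 149)
Right side y^r · r^s mod p:
Squares mod 149: 37^1≡37, 37^2≡28, 37^4≡39, 37^8≡31, 37^16≡67, 37^32≡19
46 = 32 + 8 + 4 + 2, so 37^46 ≡ 19·31·39·28 ≡ 104 (mod 149)
Squares mod 149: 46^1≡46, 46^2≡30, 46^4≡6, 46^8≡36, 46^16≡104, 46^32≡88
57 = 32 + 16 + 8 + 1, so 46^57 ≡ 88·104·36·46 ≡ 28 (mod 149)
104·28 = 2912 ≡ 81 (mod 149)
102 ≠ 81, so verification fails.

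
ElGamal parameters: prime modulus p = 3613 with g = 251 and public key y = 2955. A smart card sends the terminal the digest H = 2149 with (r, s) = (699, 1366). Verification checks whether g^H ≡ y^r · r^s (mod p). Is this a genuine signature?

Left side g^H mod p:
251^2 = 63001 ≡ 1580
251^4 ≡ 1580^2 = 2496400 ≡ 3430
251^8 ≡ 3430^2 = 11764900 ≡ 972
251^16 ≡ 972^2 = 944784 ≡ 1791
251^32 ≡ 1791^2 = 3207681 ≡ 2950
251^64 ≡ 2950^2 = 8702500 ≡ 2396
251^128 ≡ 2396^2 = 5740816 ≡ 3372
251^256 ≡ 3372^2 = 11370384 ≡ 273
251^512 ≡ 273^2 = 74529 ≡ 2269
251^1024 ≡ 2269^2 = 5148361 ≡ 3449
251^2048 ≡ 3449^2 = 11895601 ≡ 1605
2149 = 2048 + 64 + 32 + 4 + 1, so 251^2149 ≡ 1605·2396·2950·3430·251 ≡ 1833 (mod 3613)
Right side y^r · r^s mod p:
2955^2 = 8732025 ≡ 3017
2955^4 ≡ 3017^2 = 9102289 ≡ 1142
2955^8 ≡ 1142^2 = 1304164 ≡ 3484
2955^16 ≡ 3484^2 = 12138256 ≡ 2189
2955^32 ≡ 2189^2 = 4791721 ≡ 883
2955^64 ≡ 883^2 = 779689 ≡ 2894
2955^128 ≡ 2894^2 = 8375236 ≡ 302
2955^256 ≡ 302^2 = 91204 ≡ 879
2955^512 ≡ 879^2 = 772641 ≡ 3072
699 = 512 + 128 + 32 + 16 + 8 + 2 + 1, so 2955^699 ≡ 3072·302·883·2189·3484·3017·2955 ≡ 3167 (mod 3613)
699^2 = 488601 ≡ 846
699^4 ≡ 846^2 = 715716 ≡ 342
699^8 ≡ 342^2 = 116964 ≡ 1348
699^16 ≡ 1348^2 = 1817104 ≡ 3378
699^32 ≡ 3378^2 = 11410884 ≡ 1030
699^64 ≡ 1030^2 = 1060900 ≡ 2291
699^128 ≡ 2291^2 = 5248681 ≡ 2605
699^256 ≡ 2605^2 = 6786025 ≡ 811
699^512 ≡ 811^2 = 657721 ≡ 155
699^1024 ≡ 155^2 = 24025 ≡ 2347
1366 = 1024 + 256 + 64 + 16 + 4 + 2, so 699^1366 ≡ 2347·811·2291·3378·342·846 ≡ 1777 (mod 3613)
3167·1777 = 5627759 ≡ 2318 (mod 3613)
1833 ≠ 2318, so verification fails.

forged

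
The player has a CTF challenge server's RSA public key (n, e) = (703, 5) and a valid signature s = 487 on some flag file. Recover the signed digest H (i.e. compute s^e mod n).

635

s^5 mod 703 = 635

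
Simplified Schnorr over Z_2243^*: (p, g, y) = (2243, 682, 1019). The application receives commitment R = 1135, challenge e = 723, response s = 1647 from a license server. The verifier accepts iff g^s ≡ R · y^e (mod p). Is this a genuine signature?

genuine

g^s mod p:
682^2 = 465124 ≡ 823
682^4 ≡ 823^2 = 677329 ≡ 2186
682^8 ≡ 2186^2 = 4778596 ≡ 1006
682^16 ≡ 1006^2 = 1012036 ≡ 443
682^32 ≡ 443^2 = 196249 ≡ 1108
682^64 ≡ 1108^2 = 1227664 ≡ 743
682^128 ≡ 743^2 = 552049 ≡ 271
682^256 ≡ 271^2 = 73441 ≡ 1665
682^512 ≡ 1665^2 = 2772225 ≡ 2120
682^1024 ≡ 2120^2 = 4494400 ≡ 1671
1647 = 1024 + 512 + 64 + 32 + 8 + 4 + 2 + 1, so 682^1647 ≡ 1671·2120·743·1108·1006·2186·823·682 ≡ 2083 (mod 2243)
R · y^e mod p:
1019^2 = 1038361 ≡ 2095
1019^4 ≡ 2095^2 = 4389025 ≡ 1717
1019^8 ≡ 1717^2 = 2948089 ≡ 787
1019^16 ≡ 787^2 = 619369 ≡ 301
1019^32 ≡ 301^2 = 90601 ≡ 881
1019^64 ≡ 881^2 = 776161 ≡ 83
1019^128 ≡ 83^2 = 6889 ≡ 160
1019^256 ≡ 160^2 = 25600 ≡ 927
1019^512 ≡ 927^2 = 859329 ≡ 260
723 = 512 + 128 + 64 + 16 + 2 + 1, so 1019^723 ≡ 260·160·83·301·2095·1019 ≡ 2065 (mod 2243)
1135·2065 = 2343775 ≡ 2083 (mod 2243)
2083 ≡ 2083 (mod 2243); signature holds.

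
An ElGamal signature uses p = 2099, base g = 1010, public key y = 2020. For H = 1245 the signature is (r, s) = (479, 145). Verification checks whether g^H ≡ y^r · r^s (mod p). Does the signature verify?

verifies

Left side g^H mod p:
1010^2 = 1020100 ≡ 2085
1010^4 ≡ 2085^2 = 4347225 ≡ 196
1010^8 ≡ 196^2 = 38416 ≡ 634
1010^16 ≡ 634^2 = 401956 ≡ 1047
1010^32 ≡ 1047^2 = 1096209 ≡ 531
1010^64 ≡ 531^2 = 281961 ≡ 695
1010^128 ≡ 695^2 = 483025 ≡ 255
1010^256 ≡ 255^2 = 65025 ≡ 2055
1010^512 ≡ 2055^2 = 4223025 ≡ 1936
1010^1024 ≡ 1936^2 = 3748096 ≡ 1381
1245 = 1024 + 128 + 64 + 16 + 8 + 4 + 1, so 1010^1245 ≡ 1381·255·695·1047·634·196·1010 ≡ 251 (mod 2099)
Right side y^r · r^s mod p:
2020^2 = 4080400 ≡ 2043
2020^4 ≡ 2043^2 = 4173849 ≡ 1037
2020^8 ≡ 1037^2 = 1075369 ≡ 681
2020^16 ≡ 681^2 = 463761 ≡ 1981
2020^32 ≡ 1981^2 = 3924361 ≡ 1330
2020^64 ≡ 1330^2 = 1768900 ≡ 1542
2020^128 ≡ 1542^2 = 2377764 ≡ 1696
2020^256 ≡ 1696^2 = 2876416 ≡ 786
479 = 256 + 128 + 64 + 16 + 8 + 4 + 2 + 1, so 2020^479 ≡ 786·1696·1542·1981·681·1037·2043·2020 ≡ 519 (mod 2099)
479^2 = 229441 ≡ 650
479^4 ≡ 650^2 = 422500 ≡ 601
479^8 ≡ 601^2 = 361201 ≡ 173
479^16 ≡ 173^2 = 29929 ≡ 543
479^32 ≡ 543^2 = 294849 ≡ 989
479^64 ≡ 989^2 = 978121 ≡ 2086
479^128 ≡ 2086^2 = 4351396 ≡ 169
145 = 128 + 16 + 1, so 479^145 ≡ 169·543·479 ≡ 1234 (mod 2099)
519·1234 = 640446 ≡ 251 (mod 2099)
251 ≡ 251 (mod 2099), so the signature is genuine.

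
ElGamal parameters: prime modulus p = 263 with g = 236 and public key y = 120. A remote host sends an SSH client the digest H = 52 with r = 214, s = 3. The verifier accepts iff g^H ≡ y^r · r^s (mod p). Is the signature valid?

invalid

Left side g^H mod p:
Squares mod 263: 236^1≡236, 236^2≡203, 236^4≡181, 236^8≡149, 236^16≡109, 236^32≡46
52 = 32 + 16 + 4, so 236^52 ≡ 46·109·181 ≡ 184 (mod 263)
Right side y^r · r^s mod p:
Squares mod 263: 120^1≡120, 120^2≡198, 120^4≡17, 120^8≡26, 120^16≡150, 120^32≡145, 120^64≡248, 120^128≡225
214 = 128 + 64 + 16 + 4 + 2, so 120^214 ≡ 225·248·150·17·198 ≡ 253 (mod 263)
Squares mod 263: 214^1≡214, 214^2≡34
3 = 2 + 1, so 214^3 ≡ 34·214 ≡ 175 (mod 263)
253·175 = 44275 ≡ 91 (mod 263)
184 ≠ 91, so verification fails.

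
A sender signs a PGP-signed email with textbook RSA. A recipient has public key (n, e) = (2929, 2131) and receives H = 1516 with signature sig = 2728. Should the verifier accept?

accept

Squares mod 2929: sig^1≡2728, sig^2≡2324, sig^4≡2829, sig^8≡1213, sig^16≡1011, sig^32≡2829, sig^64≡1213, sig^128≡1011, sig^256≡2829, sig^512≡1213, sig^1024≡1011, sig^2048≡2829
2131 = 2048 + 64 + 16 + 2 + 1, so sig^2131 ≡ 2829·1213·1011·2324·2728 ≡ 1516 (mod 2929)
Since 1516 equals the digest 1516, verification succeeds.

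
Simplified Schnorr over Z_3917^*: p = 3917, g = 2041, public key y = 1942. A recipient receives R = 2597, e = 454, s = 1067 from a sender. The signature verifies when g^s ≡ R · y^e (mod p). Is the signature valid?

valid

g^s mod p:
2041^1067 mod 3917 = 3339
R · y^e mod p:
1942^454 mod 3917 = 1680
2597·1680 = 4362960 ≡ 3339 (mod 3917)
3339 ≡ 3339 (mod 3917); signature holds.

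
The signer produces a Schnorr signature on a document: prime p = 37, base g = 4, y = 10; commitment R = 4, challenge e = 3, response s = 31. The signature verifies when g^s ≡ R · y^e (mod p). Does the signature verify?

does not verify

g^s mod p:
4^2 = 16
4^4 ≡ 16^2 = 256 ≡ 34
4^8 ≡ 34^2 = 1156 ≡ 9
4^16 ≡ 9^2 = 81 ≡ 7
31 = 16 + 8 + 4 + 2 + 1, so 4^31 ≡ 7·9·34·16·4 ≡ 3 (mod 37)
R · y^e mod p:
10^2 = 100 ≡ 26
3 = 2 + 1, so 10^3 ≡ 26·10 ≡ 1 (mod 37)
4·1 = 4 ≡ 4 (mod 37)
3 ≠ 4; the check fails.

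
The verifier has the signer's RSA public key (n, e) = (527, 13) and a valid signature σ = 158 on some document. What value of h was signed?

σ^2 ≡ 158^2 = 24964 ≡ 195
σ^4 ≡ 195^2 = 38025 ≡ 81
σ^8 ≡ 81^2 = 6561 ≡ 237
13 = 8 + 4 + 1, so σ^13 ≡ 237·81·158 ≡ 241 (mod 527)

241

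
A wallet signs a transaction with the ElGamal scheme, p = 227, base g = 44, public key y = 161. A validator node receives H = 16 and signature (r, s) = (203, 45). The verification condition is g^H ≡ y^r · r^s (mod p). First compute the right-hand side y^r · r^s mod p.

161^2 = 25921 ≡ 43
161^4 ≡ 43^2 = 1849 ≡ 33
161^8 ≡ 33^2 = 1089 ≡ 181
161^16 ≡ 181^2 = 32761 ≡ 73
161^32 ≡ 73^2 = 5329 ≡ 108
161^64 ≡ 108^2 = 11664 ≡ 87
161^128 ≡ 87^2 = 7569 ≡ 78
203 = 128 + 64 + 8 + 2 + 1, so 161^203 ≡ 78·87·181·43·161 ≡ 129 (mod 227)
203^2 = 41209 ≡ 122
203^4 ≡ 122^2 = 14884 ≡ 129
203^8 ≡ 129^2 = 16641 ≡ 70
203^16 ≡ 70^2 = 4900 ≡ 133
203^32 ≡ 133^2 = 17689 ≡ 210
45 = 32 + 8 + 4 + 1, so 203^45 ≡ 210·70·129·203 ≡ 30 (mod 227)
y^r · r^s ≡ 129·30 = 3870 ≡ 11 (mod 227)

11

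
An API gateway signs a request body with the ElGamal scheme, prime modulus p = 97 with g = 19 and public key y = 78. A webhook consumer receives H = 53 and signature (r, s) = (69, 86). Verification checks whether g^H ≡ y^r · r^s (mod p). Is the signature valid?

invalid

Left side g^H mod p:
19^2 = 361 ≡ 70
19^4 ≡ 70^2 = 4900 ≡ 50
19^8 ≡ 50^2 = 2500 ≡ 75
19^16 ≡ 75^2 = 5625 ≡ 96
19^32 ≡ 96^2 = 9216 ≡ 1
53 = 32 + 16 + 4 + 1, so 19^53 ≡ 1·96·50·19 ≡ 20 (mod 97)
Right side y^r · r^s mod p:
78^2 = 6084 ≡ 70
78^4 ≡ 70^2 = 4900 ≡ 50
78^8 ≡ 50^2 = 2500 ≡ 75
78^16 ≡ 75^2 = 5625 ≡ 96
78^32 ≡ 96^2 = 9216 ≡ 1
78^64 ≡ 1^2 = 1
69 = 64 + 4 + 1, so 78^69 ≡ 1·50·78 ≡ 20 (mod 97)
69^2 = 4761 ≡ 8
69^4 ≡ 8^2 = 64
69^8 ≡ 64^2 = 4096 ≡ 22
69^16 ≡ 22^2 = 484 ≡ 96
69^32 ≡ 96^2 = 9216 ≡ 1
69^64 ≡ 1^2 = 1
86 = 64 + 16 + 4 + 2, so 69^86 ≡ 1·96·64·8 ≡ 70 (mod 97)
20·70 = 1400 ≡ 42 (mod 97)
20 ≠ 42, so verification fails.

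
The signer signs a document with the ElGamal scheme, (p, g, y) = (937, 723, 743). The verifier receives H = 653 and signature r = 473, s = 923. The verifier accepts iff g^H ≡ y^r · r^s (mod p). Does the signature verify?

Left side g^H mod p:
723^653 mod 937 = 910
Right side y^r · r^s mod p:
743^473 mod 937 = 359
473^923 mod 937 = 322
359·322 = 115598 ≡ 347 (mod 937)
910 ≠ 347, so verification fails.

does not verify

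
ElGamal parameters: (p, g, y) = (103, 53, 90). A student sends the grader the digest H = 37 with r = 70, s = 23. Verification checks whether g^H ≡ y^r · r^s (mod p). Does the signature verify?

Left side g^H mod p:
53^2 = 2809 ≡ 28
53^4 ≡ 28^2 = 784 ≡ 63
53^8 ≡ 63^2 = 3969 ≡ 55
53^16 ≡ 55^2 = 3025 ≡ 38
53^32 ≡ 38^2 = 1444 ≡ 2
37 = 32 + 4 + 1, so 53^37 ≡ 2·63·53 ≡ 86 (mod 103)
Right side y^r · r^s mod p:
90^2 = 8100 ≡ 66
90^4 ≡ 66^2 = 4356 ≡ 30
90^8 ≡ 30^2 = 900 ≡ 76
90^16 ≡ 76^2 = 5776 ≡ 8
90^32 ≡ 8^2 = 64
90^64 ≡ 64^2 = 4096 ≡ 79
70 = 64 + 4 + 2, so 90^70 ≡ 79·30·66 ≡ 66 (mod 103)
70^2 = 4900 ≡ 59
70^4 ≡ 59^2 = 3481 ≡ 82
70^8 ≡ 82^2 = 6724 ≡ 29
70^16 ≡ 29^2 = 841 ≡ 17
23 = 16 + 4 + 2 + 1, so 70^23 ≡ 17·82·59·70 ≡ 35 (mod 103)
66·35 = 2310 ≡ 44 (mod 103)
86 ≠ 44, so verification fails.

does not verify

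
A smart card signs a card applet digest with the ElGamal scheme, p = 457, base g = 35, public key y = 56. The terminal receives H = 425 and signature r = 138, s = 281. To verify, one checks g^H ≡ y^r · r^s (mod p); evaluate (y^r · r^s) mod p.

56^2 = 3136 ≡ 394
56^4 ≡ 394^2 = 155236 ≡ 313
56^8 ≡ 313^2 = 97969 ≡ 171
56^16 ≡ 171^2 = 29241 ≡ 450
56^32 ≡ 450^2 = 202500 ≡ 49
56^64 ≡ 49^2 = 2401 ≡ 116
56^128 ≡ 116^2 = 13456 ≡ 203
138 = 128 + 8 + 2, so 56^138 ≡ 203·171·394 ≡ 283 (mod 457)
138^2 = 19044 ≡ 307
138^4 ≡ 307^2 = 94249 ≡ 107
138^8 ≡ 107^2 = 11449 ≡ 24
138^16 ≡ 24^2 = 576 ≡ 119
138^32 ≡ 119^2 = 14161 ≡ 451
138^64 ≡ 451^2 = 203401 ≡ 36
138^128 ≡ 36^2 = 1296 ≡ 382
138^256 ≡ 382^2 = 145924 ≡ 141
281 = 256 + 16 + 8 + 1, so 138^281 ≡ 141·119·24·138 ≡ 391 (mod 457)
y^r · r^s ≡ 283·391 = 110653 ≡ 59 (mod 457)

59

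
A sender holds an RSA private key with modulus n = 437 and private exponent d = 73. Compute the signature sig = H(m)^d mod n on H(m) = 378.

(H(m))^2 ≡ 378^2 = 142884 ≡ 422
(H(m))^4 ≡ 422^2 = 178084 ≡ 225
(H(m))^8 ≡ 225^2 = 50625 ≡ 370
(H(m))^16 ≡ 370^2 = 136900 ≡ 119
(H(m))^32 ≡ 119^2 = 14161 ≡ 177
(H(m))^64 ≡ 177^2 = 31329 ≡ 302
73 = 64 + 8 + 1, so (H(m))^73 ≡ 302·370·378 ≡ 359 (mod 437)

359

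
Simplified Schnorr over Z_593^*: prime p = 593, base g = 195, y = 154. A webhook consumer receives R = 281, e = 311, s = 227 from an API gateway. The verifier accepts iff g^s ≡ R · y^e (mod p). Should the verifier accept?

g^s mod p:
Squares mod 593: 195^1≡195, 195^2≡73, 195^4≡585, 195^8≡64, 195^16≡538, 195^32≡60, 195^64≡42, 195^128≡578
227 = 128 + 64 + 32 + 2 + 1, so 195^227 ≡ 578·42·60·73·195 ≡ 456 (mod 593)
R · y^e mod p:
Squares mod 593: 154^1≡154, 154^2≡589, 154^4≡16, 154^8≡256, 154^16≡306, 154^32≡535, 154^64≡399, 154^128≡277, 154^256≡232
311 = 256 + 32 + 16 + 4 + 2 + 1, so 154^311 ≡ 232·535·306·16·589·154 ≡ 79 (mod 593)
281·79 = 22199 ≡ 258 (mod 593)
456 ≠ 258; the check fails.

reject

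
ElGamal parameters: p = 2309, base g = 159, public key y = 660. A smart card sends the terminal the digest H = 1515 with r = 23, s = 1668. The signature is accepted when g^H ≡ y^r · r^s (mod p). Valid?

no

Left side g^H mod p:
Squares mod 2309: 159^1≡159, 159^2≡2191, 159^4≡70, 159^8≡282, 159^16≡1018, 159^32≡1892, 159^64≡714, 159^128≡1816, 159^256≡604, 159^512≡2303, 159^1024≡36
1515 = 1024 + 256 + 128 + 64 + 32 + 8 + 2 + 1, so 159^1515 ≡ 36·604·1816·714·1892·282·2191·159 ≡ 447 (mod 2309)
Right side y^r · r^s mod p:
Squares mod 2309: 660^1≡660, 660^2≡1508, 660^4≡2008, 660^8≡550, 660^16≡21
23 = 16 + 4 + 2 + 1, so 660^23 ≡ 21·2008·1508·660 ≡ 1172 (mod 2309)
Squares mod 2309: 23^1≡23, 23^2≡529, 23^4≡452, 23^8≡1112, 23^16≡1229, 23^32≡355, 23^64≡1339, 23^128≡1137, 23^256≡2038, 23^512≡1862, 23^1024≡1235
1668 = 1024 + 512 + 128 + 4, so 23^1668 ≡ 1235·1862·1137·452 ≡ 1364 (mod 2309)
1172·1364 = 1598608 ≡ 780 (mod 2309)
447 ≠ 780, so verification fails.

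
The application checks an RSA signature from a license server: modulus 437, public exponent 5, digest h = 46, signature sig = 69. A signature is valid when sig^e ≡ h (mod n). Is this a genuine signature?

genuine

Squares mod 437: sig^1≡69, sig^2≡391, sig^4≡368
5 = 4 + 1, so sig^5 ≡ 368·69 ≡ 46 (mod 437)
46 = h, so the signature checks out.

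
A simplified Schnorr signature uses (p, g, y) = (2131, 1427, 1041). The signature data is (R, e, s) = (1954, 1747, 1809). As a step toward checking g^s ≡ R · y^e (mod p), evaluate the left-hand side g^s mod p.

1427^2 = 2036329 ≡ 1224
1427^4 ≡ 1224^2 = 1498176 ≡ 83
1427^8 ≡ 83^2 = 6889 ≡ 496
1427^16 ≡ 496^2 = 246016 ≡ 951
1427^32 ≡ 951^2 = 904401 ≡ 857
1427^64 ≡ 857^2 = 734449 ≡ 1385
1427^128 ≡ 1385^2 = 1918225 ≡ 325
1427^256 ≡ 325^2 = 105625 ≡ 1206
1427^512 ≡ 1206^2 = 1454436 ≡ 1094
1427^1024 ≡ 1094^2 = 1196836 ≡ 1345
1809 = 1024 + 512 + 256 + 16 + 1, so 1427^1809 ≡ 1345·1094·1206·951·1427 ≡ 1201 (mod 2131)

1201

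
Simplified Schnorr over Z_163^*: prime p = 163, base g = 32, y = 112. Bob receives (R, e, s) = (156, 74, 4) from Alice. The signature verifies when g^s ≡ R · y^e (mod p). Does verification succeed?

g^s mod p:
32^2 = 1024 ≡ 46
32^4 ≡ 46^2 = 2116 ≡ 160
R · y^e mod p:
112^2 = 12544 ≡ 156
112^4 ≡ 156^2 = 24336 ≡ 49
112^8 ≡ 49^2 = 2401 ≡ 119
112^16 ≡ 119^2 = 14161 ≡ 143
112^32 ≡ 143^2 = 20449 ≡ 74
112^64 ≡ 74^2 = 5476 ≡ 97
74 = 64 + 8 + 2, so 112^74 ≡ 97·119·156 ≡ 47 (mod 163)
156·47 = 7332 ≡ 160 (mod 163)
160 ≡ 160 (mod 163); signature holds.

passes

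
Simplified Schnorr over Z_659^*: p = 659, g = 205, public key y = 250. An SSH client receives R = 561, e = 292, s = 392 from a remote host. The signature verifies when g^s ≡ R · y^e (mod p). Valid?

yes

g^s mod p:
Squares mod 659: 205^1≡205, 205^2≡508, 205^4≡395, 205^8≡501, 205^16≡581, 205^32≡153, 205^64≡344, 205^128≡375, 205^256≡258
392 = 256 + 128 + 8, so 205^392 ≡ 258·375·501 ≡ 323 (mod 659)
R · y^e mod p:
Squares mod 659: 250^1≡250, 250^2≡554, 250^4≡481, 250^8≡52, 250^16≡68, 250^32≡11, 250^64≡121, 250^128≡143, 250^256≡20
292 = 256 + 32 + 4, so 250^292 ≡ 20·11·481 ≡ 380 (mod 659)
561·380 = 213180 ≡ 323 (mod 659)
323 ≡ 323 (mod 659); signature holds.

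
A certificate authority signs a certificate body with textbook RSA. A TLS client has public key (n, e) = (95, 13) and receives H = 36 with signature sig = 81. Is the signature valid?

sig^2 ≡ 81^2 = 6561 ≡ 6
sig^4 ≡ 6^2 = 36
sig^8 ≡ 36^2 = 1296 ≡ 61
13 = 8 + 4 + 1, so sig^13 ≡ 61·36·81 ≡ 36 (mod 95)
36 = H, so the signature checks out.

valid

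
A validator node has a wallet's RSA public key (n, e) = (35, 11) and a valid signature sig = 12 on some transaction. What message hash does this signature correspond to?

3

Squares mod 35: sig^1≡12, sig^2≡4, sig^4≡16, sig^8≡11
11 = 8 + 2 + 1, so sig^11 ≡ 11·4·12 ≡ 3 (mod 35)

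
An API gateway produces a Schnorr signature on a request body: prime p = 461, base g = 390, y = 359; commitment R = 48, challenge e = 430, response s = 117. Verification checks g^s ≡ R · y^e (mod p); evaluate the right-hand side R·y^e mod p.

57

Squares mod 461: 359^1≡359, 359^2≡262, 359^4≡416, 359^8≡181, 359^16≡30, 359^32≡439, 359^64≡23, 359^128≡68, 359^256≡14
430 = 256 + 128 + 32 + 8 + 4 + 2, so 359^430 ≡ 14·68·439·181·416·262 ≡ 30 (mod 461)
R · y^e ≡ 48·30 = 1440 ≡ 57 (mod 461)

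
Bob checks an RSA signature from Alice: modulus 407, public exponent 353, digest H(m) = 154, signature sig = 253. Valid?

no

sig^353 mod 407 = 253
253 ≠ 154, so verification fails.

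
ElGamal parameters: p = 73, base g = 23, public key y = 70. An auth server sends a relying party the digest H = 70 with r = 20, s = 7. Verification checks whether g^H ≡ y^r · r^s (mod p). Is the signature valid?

Left side g^H mod p:
23^70 mod 73 = 69
Right side y^r · r^s mod p:
70^20 mod 73 = 64
20^7 mod 73 = 42
64·42 = 2688 ≡ 60 (mod 73)
69 ≠ 60, so verification fails.

invalid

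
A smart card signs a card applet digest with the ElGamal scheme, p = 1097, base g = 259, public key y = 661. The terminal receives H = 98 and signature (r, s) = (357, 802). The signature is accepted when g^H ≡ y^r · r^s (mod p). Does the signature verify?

Left side g^H mod p:
Squares mod 1097: 259^1≡259, 259^2≡164, 259^4≡568, 259^8≡106, 259^16≡266, 259^32≡548, 259^64≡823
98 = 64 + 32 + 2, so 259^98 ≡ 823·548·164 ≡ 528 (mod 1097)
Right side y^r · r^s mod p:
Squares mod 1097: 661^1≡661, 661^2≡315, 661^4≡495, 661^8≡394, 661^16≡559, 661^32≡933, 661^64≡568, 661^128≡106, 661^256≡266
357 = 256 + 64 + 32 + 4 + 1, so 661^357 ≡ 266·568·933·495·661 ≡ 133 (mod 1097)
Squares mod 1097: 357^1≡357, 357^2≡197, 357^4≡414, 357^8≡264, 357^16≡585, 357^32≡1058, 357^64≡424, 357^128≡965, 357^256≡969, 357^512≡1026
802 = 512 + 256 + 32 + 2, so 357^802 ≡ 1026·969·1058·197 ≡ 946 (mod 1097)
133·946 = 125818 ≡ 760 (mod 1097)
528 ≠ 760, so verification fails.

does not verify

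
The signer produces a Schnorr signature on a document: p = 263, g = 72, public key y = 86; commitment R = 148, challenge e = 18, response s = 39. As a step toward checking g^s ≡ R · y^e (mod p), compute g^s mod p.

50

Squares mod 263: 72^1≡72, 72^2≡187, 72^4≡253, 72^8≡100, 72^16≡6, 72^32≡36
39 = 32 + 4 + 2 + 1, so 72^39 ≡ 36·253·187·72 ≡ 50 (mod 263)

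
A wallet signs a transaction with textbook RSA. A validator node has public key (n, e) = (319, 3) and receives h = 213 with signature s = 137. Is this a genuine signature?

Squares mod 319: s^1≡137, s^2≡267
3 = 2 + 1, so s^3 ≡ 267·137 ≡ 213 (mod 319)
Since 213 equals the digest 213, verification succeeds.

genuine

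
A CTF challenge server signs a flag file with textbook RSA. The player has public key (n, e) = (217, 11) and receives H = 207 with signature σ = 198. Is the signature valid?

Squares mod 217: σ^1≡198, σ^2≡144, σ^4≡121, σ^8≡102
11 = 8 + 2 + 1, so σ^11 ≡ 102·144·198 ≡ 207 (mod 217)
Since 207 equals the digest 207, verification succeeds.

valid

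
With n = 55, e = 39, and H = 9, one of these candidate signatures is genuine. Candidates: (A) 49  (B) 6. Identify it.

A

Candidate A: 49^2 = 2401 ≡ 36; 49^4 ≡ 36^2 = 1296 ≡ 31; 49^8 ≡ 31^2 = 961 ≡ 26; 49^16 ≡ 26^2 = 676 ≡ 16; 49^32 ≡ 16^2 = 256 ≡ 36; 39 = 32 + 4 + 2 + 1, so 49^39 ≡ 36·31·36·49 ≡ 9 (mod 55)
  → matches H = 9
Candidate B: 6^2 = 36; 6^4 ≡ 36^2 = 1296 ≡ 31; 6^8 ≡ 31^2 = 961 ≡ 26; 6^16 ≡ 26^2 = 676 ≡ 16; 6^32 ≡ 16^2 = 256 ≡ 36; 39 = 32 + 4 + 2 + 1, so 6^39 ≡ 36·31·36·6 ≡ 46 (mod 55)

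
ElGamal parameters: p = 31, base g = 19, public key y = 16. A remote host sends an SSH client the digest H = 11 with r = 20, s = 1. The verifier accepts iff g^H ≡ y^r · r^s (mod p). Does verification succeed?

Left side g^H mod p:
19^2 = 361 ≡ 20
19^4 ≡ 20^2 = 400 ≡ 28
19^8 ≡ 28^2 = 784 ≡ 9
11 = 8 + 2 + 1, so 19^11 ≡ 9·20·19 ≡ 10 (mod 31)
Right side y^r · r^s mod p:
16^2 = 256 ≡ 8
16^4 ≡ 8^2 = 64 ≡ 2
16^8 ≡ 2^2 = 4
16^16 ≡ 4^2 = 16
20 = 16 + 4, so 16^20 ≡ 16·2 ≡ 1 (mod 31)
20^1 mod 31 = 20
1·20 = 20 ≡ 20 (mod 31)
10 ≠ 20, so verification fails.

fails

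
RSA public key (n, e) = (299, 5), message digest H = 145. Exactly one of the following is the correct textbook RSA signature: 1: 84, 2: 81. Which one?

1

Candidate 1: 84^5 mod 299 = 145
  → matches H = 145
Candidate 2: 81^5 mod 299 = 87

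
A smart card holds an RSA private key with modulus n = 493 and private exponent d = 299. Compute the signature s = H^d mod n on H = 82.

H^2 ≡ 82^2 = 6724 ≡ 315
H^4 ≡ 315^2 = 99225 ≡ 132
H^8 ≡ 132^2 = 17424 ≡ 169
H^16 ≡ 169^2 = 28561 ≡ 460
H^32 ≡ 460^2 = 211600 ≡ 103
H^64 ≡ 103^2 = 10609 ≡ 256
H^128 ≡ 256^2 = 65536 ≡ 460
H^256 ≡ 460^2 = 211600 ≡ 103
299 = 256 + 32 + 8 + 2 + 1, so H^299 ≡ 103·103·169·315·82 ≡ 384 (mod 493)

384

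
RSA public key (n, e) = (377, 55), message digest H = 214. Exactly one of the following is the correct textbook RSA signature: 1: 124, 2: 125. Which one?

1

Candidate 1: Squares mod 377: 124^1≡124, 124^2≡296, 124^4≡152, 124^8≡107, 124^16≡139, 124^32≡94; 55 = 32 + 16 + 4 + 2 + 1, so 124^55 ≡ 94·139·152·296·124 ≡ 214 (mod 377)
  → matches H = 214
Candidate 2: Squares mod 377: 125^1≡125, 125^2≡168, 125^4≡326, 125^8≡339, 125^16≡313, 125^32≡326; 55 = 32 + 16 + 4 + 2 + 1, so 125^55 ≡ 326·313·326·168·125 ≡ 187 (mod 377)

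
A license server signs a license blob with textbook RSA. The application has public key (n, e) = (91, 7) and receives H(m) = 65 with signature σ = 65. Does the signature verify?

Squares mod 91: σ^1≡65, σ^2≡39, σ^4≡65
7 = 4 + 2 + 1, so σ^7 ≡ 65·39·65 ≡ 65 (mod 91)
σ^7 mod 91 = 65 matches H(m).

verifies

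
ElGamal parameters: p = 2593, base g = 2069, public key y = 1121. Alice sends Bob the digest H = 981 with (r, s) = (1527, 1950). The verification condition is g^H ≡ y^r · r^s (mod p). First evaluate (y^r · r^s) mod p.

2534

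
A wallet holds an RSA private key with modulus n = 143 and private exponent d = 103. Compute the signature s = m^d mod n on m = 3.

16

m^2 ≡ 3^2 = 9
m^4 ≡ 9^2 = 81
m^8 ≡ 81^2 = 6561 ≡ 126
m^16 ≡ 126^2 = 15876 ≡ 3
m^32 ≡ 3^2 = 9
m^64 ≡ 9^2 = 81
103 = 64 + 32 + 4 + 2 + 1, so m^103 ≡ 81·9·81·9·3 ≡ 16 (mod 143)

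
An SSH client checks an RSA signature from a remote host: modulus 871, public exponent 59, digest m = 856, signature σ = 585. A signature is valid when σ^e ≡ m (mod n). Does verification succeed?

fails

σ^2 ≡ 585^2 = 342225 ≡ 793
σ^4 ≡ 793^2 = 628849 ≡ 858
σ^8 ≡ 858^2 = 736164 ≡ 169
σ^16 ≡ 169^2 = 28561 ≡ 689
σ^32 ≡ 689^2 = 474721 ≡ 26
59 = 32 + 16 + 8 + 2 + 1, so σ^59 ≡ 26·689·169·793·585 ≡ 390 (mod 871)
The recovered value 390 does not match the digest 856.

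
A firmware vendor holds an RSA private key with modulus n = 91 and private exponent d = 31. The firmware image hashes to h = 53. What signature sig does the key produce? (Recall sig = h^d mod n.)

h^2 ≡ 53^2 = 2809 ≡ 79
h^4 ≡ 79^2 = 6241 ≡ 53
h^8 ≡ 53^2 = 2809 ≡ 79
h^16 ≡ 79^2 = 6241 ≡ 53
31 = 16 + 8 + 4 + 2 + 1, so h^31 ≡ 53·79·53·79·53 ≡ 53 (mod 91)

53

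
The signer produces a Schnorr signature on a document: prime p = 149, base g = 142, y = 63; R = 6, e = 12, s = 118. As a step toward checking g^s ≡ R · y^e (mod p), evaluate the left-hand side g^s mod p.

142^2 = 20164 ≡ 49
142^4 ≡ 49^2 = 2401 ≡ 17
142^8 ≡ 17^2 = 289 ≡ 140
142^16 ≡ 140^2 = 19600 ≡ 81
142^32 ≡ 81^2 = 6561 ≡ 5
142^64 ≡ 5^2 = 25
118 = 64 + 32 + 16 + 4 + 2, so 142^118 ≡ 25·5·81·17·49 ≡ 129 (mod 149)

129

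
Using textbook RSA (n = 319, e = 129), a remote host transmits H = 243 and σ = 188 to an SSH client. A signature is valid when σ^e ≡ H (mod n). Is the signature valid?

σ^2 ≡ 188^2 = 35344 ≡ 254
σ^4 ≡ 254^2 = 64516 ≡ 78
σ^8 ≡ 78^2 = 6084 ≡ 23
σ^16 ≡ 23^2 = 529 ≡ 210
σ^32 ≡ 210^2 = 44100 ≡ 78
σ^64 ≡ 78^2 = 6084 ≡ 23
σ^128 ≡ 23^2 = 529 ≡ 210
129 = 128 + 1, so σ^129 ≡ 210·188 ≡ 243 (mod 319)
243 = H, so the signature checks out.

valid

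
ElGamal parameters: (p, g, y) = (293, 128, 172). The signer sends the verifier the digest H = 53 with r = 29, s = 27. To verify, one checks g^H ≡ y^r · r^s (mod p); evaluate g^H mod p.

42

128^53 mod 293 = 42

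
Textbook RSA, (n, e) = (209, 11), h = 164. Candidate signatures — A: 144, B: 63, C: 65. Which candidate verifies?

C

Candidate A: 144^11 mod 209 = 45
Candidate B: 63^11 mod 209 = 74
Candidate C: 65^11 mod 209 = 164
  → matches h = 164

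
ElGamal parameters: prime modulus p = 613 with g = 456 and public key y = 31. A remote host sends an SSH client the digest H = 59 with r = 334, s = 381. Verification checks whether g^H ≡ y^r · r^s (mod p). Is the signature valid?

Left side g^H mod p:
456^59 mod 613 = 294
Right side y^r · r^s mod p:
31^334 mod 613 = 280
334^381 mod 613 = 93
280·93 = 26040 ≡ 294 (mod 613)
294 ≡ 294 (mod 613), so the signature is genuine.

valid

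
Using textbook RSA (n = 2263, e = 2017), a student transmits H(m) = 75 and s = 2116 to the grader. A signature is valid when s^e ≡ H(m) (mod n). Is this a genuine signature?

s^2 ≡ 2116^2 = 4477456 ≡ 1242
s^4 ≡ 1242^2 = 1542564 ≡ 1461
s^8 ≡ 1461^2 = 2134521 ≡ 512
s^16 ≡ 512^2 = 262144 ≡ 1899
s^32 ≡ 1899^2 = 3606201 ≡ 1242
s^64 ≡ 1242^2 = 1542564 ≡ 1461
s^128 ≡ 1461^2 = 2134521 ≡ 512
s^256 ≡ 512^2 = 262144 ≡ 1899
s^512 ≡ 1899^2 = 3606201 ≡ 1242
s^1024 ≡ 1242^2 = 1542564 ≡ 1461
2017 = 1024 + 512 + 256 + 128 + 64 + 32 + 1, so s^2017 ≡ 1461·1242·1899·512·1461·1242·2116 ≡ 1459 (mod 2263)
The recovered value 1459 does not match the digest 75.

forged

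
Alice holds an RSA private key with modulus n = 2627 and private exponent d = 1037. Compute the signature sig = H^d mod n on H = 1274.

2328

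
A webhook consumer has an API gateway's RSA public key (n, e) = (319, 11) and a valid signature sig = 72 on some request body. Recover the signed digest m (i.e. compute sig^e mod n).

sig^2 ≡ 72^2 = 5184 ≡ 80
sig^4 ≡ 80^2 = 6400 ≡ 20
sig^8 ≡ 20^2 = 400 ≡ 81
11 = 8 + 2 + 1, so sig^11 ≡ 81·80·72 ≡ 182 (mod 319)

182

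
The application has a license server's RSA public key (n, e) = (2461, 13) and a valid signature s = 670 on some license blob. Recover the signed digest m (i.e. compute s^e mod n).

745

s^2 ≡ 670^2 = 448900 ≡ 998
s^4 ≡ 998^2 = 996004 ≡ 1760
s^8 ≡ 1760^2 = 3097600 ≡ 1662
13 = 8 + 4 + 1, so s^13 ≡ 1662·1760·670 ≡ 745 (mod 2461)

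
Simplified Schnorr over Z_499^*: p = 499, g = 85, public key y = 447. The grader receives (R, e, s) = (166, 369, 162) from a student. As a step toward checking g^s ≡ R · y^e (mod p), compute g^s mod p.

85^2 = 7225 ≡ 239
85^4 ≡ 239^2 = 57121 ≡ 235
85^8 ≡ 235^2 = 55225 ≡ 335
85^16 ≡ 335^2 = 112225 ≡ 449
85^32 ≡ 449^2 = 201601 ≡ 5
85^64 ≡ 5^2 = 25
85^128 ≡ 25^2 = 625 ≡ 126
162 = 128 + 32 + 2, so 85^162 ≡ 126·5·239 ≡ 371 (mod 499)

371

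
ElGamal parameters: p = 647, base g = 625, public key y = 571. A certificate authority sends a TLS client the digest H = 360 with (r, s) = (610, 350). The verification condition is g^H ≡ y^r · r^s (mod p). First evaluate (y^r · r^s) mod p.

590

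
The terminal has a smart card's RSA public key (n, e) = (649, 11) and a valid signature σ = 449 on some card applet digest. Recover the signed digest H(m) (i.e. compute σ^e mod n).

559

σ^2 ≡ 449^2 = 201601 ≡ 411
σ^4 ≡ 411^2 = 168921 ≡ 181
σ^8 ≡ 181^2 = 32761 ≡ 311
11 = 8 + 2 + 1, so σ^11 ≡ 311·411·449 ≡ 559 (mod 649)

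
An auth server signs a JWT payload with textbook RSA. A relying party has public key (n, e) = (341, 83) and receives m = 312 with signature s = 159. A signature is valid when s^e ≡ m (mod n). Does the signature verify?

verifies

Squares mod 341: s^1≡159, s^2≡47, s^4≡163, s^8≡312, s^16≡159, s^32≡47, s^64≡163
83 = 64 + 16 + 2 + 1, so s^83 ≡ 163·159·47·159 ≡ 312 (mod 341)
Since 312 equals the digest 312, verification succeeds.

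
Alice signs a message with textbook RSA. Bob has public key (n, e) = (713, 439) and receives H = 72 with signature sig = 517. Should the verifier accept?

reject

sig^2 ≡ 517^2 = 267289 ≡ 627
sig^4 ≡ 627^2 = 393129 ≡ 266
sig^8 ≡ 266^2 = 70756 ≡ 169
sig^16 ≡ 169^2 = 28561 ≡ 41
sig^32 ≡ 41^2 = 1681 ≡ 255
sig^64 ≡ 255^2 = 65025 ≡ 142
sig^128 ≡ 142^2 = 20164 ≡ 200
sig^256 ≡ 200^2 = 40000 ≡ 72
439 = 256 + 128 + 32 + 16 + 4 + 2 + 1, so sig^439 ≡ 72·200·255·41·266·627·517 ≡ 44 (mod 713)
sig^439 mod 713 = 44, but H = 72.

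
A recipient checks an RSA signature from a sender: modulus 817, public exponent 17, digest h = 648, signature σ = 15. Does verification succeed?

fails

σ^2 ≡ 15^2 = 225
σ^4 ≡ 225^2 = 50625 ≡ 788
σ^8 ≡ 788^2 = 620944 ≡ 24
σ^16 ≡ 24^2 = 576
17 = 16 + 1, so σ^17 ≡ 576·15 ≡ 470 (mod 817)
470 ≠ 648, so verification fails.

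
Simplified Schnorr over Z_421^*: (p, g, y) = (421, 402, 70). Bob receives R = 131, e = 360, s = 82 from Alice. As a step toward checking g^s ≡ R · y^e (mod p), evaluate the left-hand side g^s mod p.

402^82 mod 421 = 113

113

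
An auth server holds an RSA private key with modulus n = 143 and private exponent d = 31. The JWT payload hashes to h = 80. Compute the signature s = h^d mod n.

102

Squares mod 143: h^1≡80, h^2≡108, h^4≡81, h^8≡126, h^16≡3
31 = 16 + 8 + 4 + 2 + 1, so h^31 ≡ 3·126·81·108·80 ≡ 102 (mod 143)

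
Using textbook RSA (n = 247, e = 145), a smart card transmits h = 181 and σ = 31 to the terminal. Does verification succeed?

σ^2 ≡ 31^2 = 961 ≡ 220
σ^4 ≡ 220^2 = 48400 ≡ 235
σ^8 ≡ 235^2 = 55225 ≡ 144
σ^16 ≡ 144^2 = 20736 ≡ 235
σ^32 ≡ 235^2 = 55225 ≡ 144
σ^64 ≡ 144^2 = 20736 ≡ 235
σ^128 ≡ 235^2 = 55225 ≡ 144
145 = 128 + 16 + 1, so σ^145 ≡ 144·235·31 ≡ 31 (mod 247)
The recovered value 31 does not match the digest 181.

fails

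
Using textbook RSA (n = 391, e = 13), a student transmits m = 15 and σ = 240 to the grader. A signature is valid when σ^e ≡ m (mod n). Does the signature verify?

σ^2 ≡ 240^2 = 57600 ≡ 123
σ^4 ≡ 123^2 = 15129 ≡ 271
σ^8 ≡ 271^2 = 73441 ≡ 324
13 = 8 + 4 + 1, so σ^13 ≡ 324·271·240 ≡ 15 (mod 391)
σ^13 mod 391 = 15 matches m.

verifies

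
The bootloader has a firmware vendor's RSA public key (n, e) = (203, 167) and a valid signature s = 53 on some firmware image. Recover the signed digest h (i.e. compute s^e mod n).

23

s^2 ≡ 53^2 = 2809 ≡ 170
s^4 ≡ 170^2 = 28900 ≡ 74
s^8 ≡ 74^2 = 5476 ≡ 198
s^16 ≡ 198^2 = 39204 ≡ 25
s^32 ≡ 25^2 = 625 ≡ 16
s^64 ≡ 16^2 = 256 ≡ 53
s^128 ≡ 53^2 = 2809 ≡ 170
167 = 128 + 32 + 4 + 2 + 1, so s^167 ≡ 170·16·74·170·53 ≡ 23 (mod 203)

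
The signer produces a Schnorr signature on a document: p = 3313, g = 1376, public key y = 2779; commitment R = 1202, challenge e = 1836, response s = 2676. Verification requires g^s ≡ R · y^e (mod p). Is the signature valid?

g^s mod p:
1376^2 = 1893376 ≡ 1653
1376^4 ≡ 1653^2 = 2732409 ≡ 2497
1376^8 ≡ 2497^2 = 6235009 ≡ 3256
1376^16 ≡ 3256^2 = 10601536 ≡ 3249
1376^32 ≡ 3249^2 = 10556001 ≡ 783
1376^64 ≡ 783^2 = 613089 ≡ 184
1376^128 ≡ 184^2 = 33856 ≡ 726
1376^256 ≡ 726^2 = 527076 ≡ 309
1376^512 ≡ 309^2 = 95481 ≡ 2717
1376^1024 ≡ 2717^2 = 7382089 ≡ 725
1376^2048 ≡ 725^2 = 525625 ≡ 2171
2676 = 2048 + 512 + 64 + 32 + 16 + 4, so 1376^2676 ≡ 2171·2717·184·783·3249·2497 ≡ 955 (mod 3313)
R · y^e mod p:
2779^2 = 7722841 ≡ 238
2779^4 ≡ 238^2 = 56644 ≡ 323
2779^8 ≡ 323^2 = 104329 ≡ 1626
2779^16 ≡ 1626^2 = 2643876 ≡ 102
2779^32 ≡ 102^2 = 10404 ≡ 465
2779^64 ≡ 465^2 = 216225 ≡ 880
2779^128 ≡ 880^2 = 774400 ≡ 2471
2779^256 ≡ 2471^2 = 6105841 ≡ 3295
2779^512 ≡ 3295^2 = 10857025 ≡ 324
2779^1024 ≡ 324^2 = 104976 ≡ 2273
1836 = 1024 + 512 + 256 + 32 + 8 + 4, so 2779^1836 ≡ 2273·324·3295·465·1626·323 ≡ 335 (mod 3313)
1202·335 = 402670 ≡ 1797 (mod 3313)
955 ≠ 1797; the check fails.

invalid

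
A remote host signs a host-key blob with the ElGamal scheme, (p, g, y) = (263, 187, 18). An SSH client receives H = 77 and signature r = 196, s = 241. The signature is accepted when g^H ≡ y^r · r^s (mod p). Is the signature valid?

invalid

Left side g^H mod p:
Squares mod 263: 187^1≡187, 187^2≡253, 187^4≡100, 187^8≡6, 187^16≡36, 187^32≡244, 187^64≡98
77 = 64 + 8 + 4 + 1, so 187^77 ≡ 98·6·100·187 ≡ 96 (mod 263)
Right side y^r · r^s mod p:
Squares mod 263: 18^1≡18, 18^2≡61, 18^4≡39, 18^8≡206, 18^16≡93, 18^32≡233, 18^64≡111, 18^128≡223
196 = 128 + 64 + 4, so 18^196 ≡ 223·111·39 ≡ 157 (mod 263)
Squares mod 263: 196^1≡196, 196^2≡18, 196^4≡61, 196^8≡39, 196^16≡206, 196^32≡93, 196^64≡233, 196^128≡111
241 = 128 + 64 + 32 + 16 + 1, so 196^241 ≡ 111·233·93·206·196 ≡ 156 (mod 263)
157·156 = 24492 ≡ 33 (mod 263)
96 ≠ 33, so verification fails.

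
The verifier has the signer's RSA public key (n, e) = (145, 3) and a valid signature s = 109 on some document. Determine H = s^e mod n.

s^2 ≡ 109^2 = 11881 ≡ 136
3 = 2 + 1, so s^3 ≡ 136·109 ≡ 34 (mod 145)

34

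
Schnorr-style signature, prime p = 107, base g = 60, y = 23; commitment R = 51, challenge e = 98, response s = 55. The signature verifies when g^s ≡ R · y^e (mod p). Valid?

no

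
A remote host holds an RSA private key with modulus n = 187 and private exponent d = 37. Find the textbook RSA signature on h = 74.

Squares mod 187: h^1≡74, h^2≡53, h^4≡4, h^8≡16, h^16≡69, h^32≡86
37 = 32 + 4 + 1, so h^37 ≡ 86·4·74 ≡ 24 (mod 187)

24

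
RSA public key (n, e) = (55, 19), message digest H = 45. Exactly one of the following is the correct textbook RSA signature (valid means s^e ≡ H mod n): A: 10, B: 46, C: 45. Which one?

C

Candidate A: Squares mod 55: 10^1≡10, 10^2≡45, 10^4≡45, 10^8≡45, 10^16≡45; 19 = 16 + 2 + 1, so 10^19 ≡ 45·45·10 ≡ 10 (mod 55)
Candidate B: Squares mod 55: 46^1≡46, 46^2≡26, 46^4≡16, 46^8≡36, 46^16≡31; 19 = 16 + 2 + 1, so 46^19 ≡ 31·26·46 ≡ 6 (mod 55)
Candidate C: Squares mod 55: 45^1≡45, 45^2≡45, 45^4≡45, 45^8≡45, 45^16≡45; 19 = 16 + 2 + 1, so 45^19 ≡ 45·45·45 ≡ 45 (mod 55)
  → matches H = 45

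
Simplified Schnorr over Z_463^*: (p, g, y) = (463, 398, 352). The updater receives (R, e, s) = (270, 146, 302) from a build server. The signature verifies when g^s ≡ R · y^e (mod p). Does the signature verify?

g^s mod p:
398^2 = 158404 ≡ 58
398^4 ≡ 58^2 = 3364 ≡ 123
398^8 ≡ 123^2 = 15129 ≡ 313
398^16 ≡ 313^2 = 97969 ≡ 276
398^32 ≡ 276^2 = 76176 ≡ 244
398^64 ≡ 244^2 = 59536 ≡ 272
398^128 ≡ 272^2 = 73984 ≡ 367
398^256 ≡ 367^2 = 134689 ≡ 419
302 = 256 + 32 + 8 + 4 + 2, so 398^302 ≡ 419·244·313·123·58 ≡ 49 (mod 463)
R · y^e mod p:
352^2 = 123904 ≡ 283
352^4 ≡ 283^2 = 80089 ≡ 453
352^8 ≡ 453^2 = 205209 ≡ 100
352^16 ≡ 100^2 = 10000 ≡ 277
352^32 ≡ 277^2 = 76729 ≡ 334
352^64 ≡ 334^2 = 111556 ≡ 436
352^128 ≡ 436^2 = 190096 ≡ 266
146 = 128 + 16 + 2, so 352^146 ≡ 266·277·283 ≡ 338 (mod 463)
270·338 = 91260 ≡ 49 (mod 463)
49 ≡ 49 (mod 463); signature holds.

verifies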